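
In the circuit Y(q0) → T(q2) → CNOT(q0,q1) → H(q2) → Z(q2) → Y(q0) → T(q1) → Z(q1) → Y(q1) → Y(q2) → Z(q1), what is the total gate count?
11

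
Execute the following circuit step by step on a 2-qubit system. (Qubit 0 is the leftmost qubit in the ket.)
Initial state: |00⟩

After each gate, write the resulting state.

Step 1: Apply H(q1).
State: 1/√2|00⟩ + 1/√2|01⟩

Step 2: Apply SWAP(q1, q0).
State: 1/√2|00⟩ + 1/√2|10⟩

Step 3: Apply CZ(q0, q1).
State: 1/√2|00⟩ + 1/√2|10⟩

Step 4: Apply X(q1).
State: 1/√2|01⟩ + 1/√2|11⟩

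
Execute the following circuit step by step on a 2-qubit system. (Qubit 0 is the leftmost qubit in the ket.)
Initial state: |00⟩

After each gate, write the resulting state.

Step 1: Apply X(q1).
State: |01⟩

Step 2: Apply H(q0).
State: 1/√2|01⟩ + 1/√2|11⟩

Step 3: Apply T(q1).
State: (1/2 + (1/2)i)|01⟩ + (1/2 + (1/2)i)|11⟩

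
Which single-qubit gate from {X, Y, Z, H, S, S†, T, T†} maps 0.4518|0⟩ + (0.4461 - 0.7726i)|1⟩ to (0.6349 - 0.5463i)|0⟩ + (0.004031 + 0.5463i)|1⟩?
H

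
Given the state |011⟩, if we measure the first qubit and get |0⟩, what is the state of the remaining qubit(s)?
|11⟩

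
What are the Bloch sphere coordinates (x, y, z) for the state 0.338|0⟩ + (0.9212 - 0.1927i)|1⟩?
(0.6227, -0.1303, -0.7715)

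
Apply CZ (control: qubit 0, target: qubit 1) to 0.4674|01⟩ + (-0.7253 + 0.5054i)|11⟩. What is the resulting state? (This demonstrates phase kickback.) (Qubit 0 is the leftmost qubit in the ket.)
0.4674|01⟩ + (0.7253 - 0.5054i)|11⟩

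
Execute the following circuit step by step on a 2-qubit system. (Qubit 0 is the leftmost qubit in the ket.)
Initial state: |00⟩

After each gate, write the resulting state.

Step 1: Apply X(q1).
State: |01⟩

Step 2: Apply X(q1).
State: |00⟩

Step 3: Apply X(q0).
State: |10⟩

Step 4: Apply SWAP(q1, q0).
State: |01⟩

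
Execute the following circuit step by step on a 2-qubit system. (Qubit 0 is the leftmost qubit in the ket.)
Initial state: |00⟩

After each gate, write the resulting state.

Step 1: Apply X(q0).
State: |10⟩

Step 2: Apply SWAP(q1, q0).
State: |01⟩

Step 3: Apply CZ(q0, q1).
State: |01⟩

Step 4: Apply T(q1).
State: (1/√2 + (1/√2)i)|01⟩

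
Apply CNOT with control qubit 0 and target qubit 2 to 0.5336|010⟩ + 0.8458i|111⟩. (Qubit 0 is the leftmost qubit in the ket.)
0.5336|010⟩ + 0.8458i|110⟩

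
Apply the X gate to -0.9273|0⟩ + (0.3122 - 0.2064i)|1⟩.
(0.3122 - 0.2064i)|0⟩ - 0.9273|1⟩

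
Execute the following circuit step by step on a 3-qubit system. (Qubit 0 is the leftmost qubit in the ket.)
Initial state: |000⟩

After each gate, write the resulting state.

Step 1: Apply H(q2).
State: 1/√2|000⟩ + 1/√2|001⟩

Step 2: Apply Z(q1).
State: 1/√2|000⟩ + 1/√2|001⟩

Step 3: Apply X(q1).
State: 1/√2|010⟩ + 1/√2|011⟩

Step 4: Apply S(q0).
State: 1/√2|010⟩ + 1/√2|011⟩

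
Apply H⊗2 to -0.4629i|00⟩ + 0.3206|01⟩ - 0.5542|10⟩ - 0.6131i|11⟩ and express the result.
(-0.1168 - 0.538i)|00⟩ + (-0.4374 + 0.0751i)|01⟩ + (0.4374 + 0.0751i)|10⟩ + (0.1168 - 0.538i)|11⟩

H⊗2 gives amp(|y⟩) = (1/2) Σ_x (−1)^(x·y) amp(|x⟩), where x·y is the number of positions in which both x and y have a 1.
|00⟩: (-0.4629i + 0.3206 - 0.5542 - 0.6131i)/2 = (-0.1168 - 0.538i)
|01⟩: (-0.4629i - 0.3206 - 0.5542 + 0.6131i)/2 = (-0.4374 + 0.0751i)
|10⟩: (-0.4629i + 0.3206 + 0.5542 + 0.6131i)/2 = (0.4374 + 0.0751i)
|11⟩: (-0.4629i - 0.3206 + 0.5542 - 0.6131i)/2 = (0.1168 - 0.538i)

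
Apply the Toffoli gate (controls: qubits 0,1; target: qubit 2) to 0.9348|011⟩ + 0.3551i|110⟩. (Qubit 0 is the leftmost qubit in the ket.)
0.9348|011⟩ + 0.3551i|111⟩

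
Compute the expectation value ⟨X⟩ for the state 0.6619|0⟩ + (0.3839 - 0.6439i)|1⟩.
0.5082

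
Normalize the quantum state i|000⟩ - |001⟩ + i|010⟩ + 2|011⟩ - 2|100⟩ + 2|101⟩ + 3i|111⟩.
0.2041i|000⟩ - 0.2041|001⟩ + 0.2041i|010⟩ + 1/√6|011⟩ - 1/√6|100⟩ + 1/√6|101⟩ + 0.6124i|111⟩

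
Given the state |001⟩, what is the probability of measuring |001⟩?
1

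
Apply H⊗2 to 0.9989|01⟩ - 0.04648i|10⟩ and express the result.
(0.4995 - 0.02324i)|00⟩ + (-0.4995 - 0.02324i)|01⟩ + (0.4995 + 0.02324i)|10⟩ + (-0.4995 + 0.02324i)|11⟩

H⊗2 gives amp(|y⟩) = (1/2) Σ_x (−1)^(x·y) amp(|x⟩), where x·y is the number of positions in which both x and y have a 1.
|00⟩: (0.9989 - 0.04648i)/2 = (0.4995 - 0.02324i)
|01⟩: (-0.9989 - 0.04648i)/2 = (-0.4995 - 0.02324i)
|10⟩: (0.9989 + 0.04648i)/2 = (0.4995 + 0.02324i)
|11⟩: (-0.9989 + 0.04648i)/2 = (-0.4995 + 0.02324i)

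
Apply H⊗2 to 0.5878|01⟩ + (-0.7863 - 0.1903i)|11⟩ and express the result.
(-0.09925 - 0.09515i)|00⟩ + (0.09925 + 0.09515i)|01⟩ + (0.6871 + 0.09515i)|10⟩ + (-0.6871 - 0.09515i)|11⟩

H⊗2 gives amp(|y⟩) = (1/2) Σ_x (−1)^(x·y) amp(|x⟩), where x·y is the number of positions in which both x and y have a 1.
|00⟩: (0.5878 + (-0.7863 - 0.1903i))/2 = (-0.09925 - 0.09515i)
|01⟩: (-0.5878 - (-0.7863 - 0.1903i))/2 = (0.09925 + 0.09515i)
|10⟩: (0.5878 - (-0.7863 - 0.1903i))/2 = (0.6871 + 0.09515i)
|11⟩: (-0.5878 + (-0.7863 - 0.1903i))/2 = (-0.6871 - 0.09515i)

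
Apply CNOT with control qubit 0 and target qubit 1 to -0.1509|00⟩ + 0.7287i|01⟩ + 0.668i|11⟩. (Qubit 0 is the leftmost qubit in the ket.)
-0.1509|00⟩ + 0.7287i|01⟩ + 0.668i|10⟩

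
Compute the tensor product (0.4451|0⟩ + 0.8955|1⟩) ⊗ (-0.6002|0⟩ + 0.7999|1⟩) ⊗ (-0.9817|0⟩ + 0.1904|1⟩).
0.2623|000⟩ - 0.05087|001⟩ - 0.3495|010⟩ + 0.06779|011⟩ + 0.5276|100⟩ - 0.1023|101⟩ - 0.7032|110⟩ + 0.1364|111⟩

amp(|b₁b₂…⟩) = product of the factor amplitudes for bits b₁, b₂, …; only kets whose every factor amplitude is nonzero survive.
|000⟩: (0.4451)(-0.6002)(-0.9817) = 0.2623
|001⟩: (0.4451)(-0.6002)(0.1904) = -0.05087
|010⟩: (0.4451)(0.7999)(-0.9817) = -0.3495
|011⟩: (0.4451)(0.7999)(0.1904) = 0.06779
|100⟩: (0.8955)(-0.6002)(-0.9817) = 0.5276
|101⟩: (0.8955)(-0.6002)(0.1904) = -0.1023
|110⟩: (0.8955)(0.7999)(-0.9817) = -0.7032
|111⟩: (0.8955)(0.7999)(0.1904) = 0.1364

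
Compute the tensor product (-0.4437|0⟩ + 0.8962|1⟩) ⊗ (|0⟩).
-0.4437|00⟩ + 0.8962|10⟩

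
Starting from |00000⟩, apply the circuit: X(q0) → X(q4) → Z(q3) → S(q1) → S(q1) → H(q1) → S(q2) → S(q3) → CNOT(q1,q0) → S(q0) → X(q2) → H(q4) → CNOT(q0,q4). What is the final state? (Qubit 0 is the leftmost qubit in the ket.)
1/2|01100⟩ - 1/2|01101⟩ - (1/2)i|10100⟩ + (1/2)i|10101⟩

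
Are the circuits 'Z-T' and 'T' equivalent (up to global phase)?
No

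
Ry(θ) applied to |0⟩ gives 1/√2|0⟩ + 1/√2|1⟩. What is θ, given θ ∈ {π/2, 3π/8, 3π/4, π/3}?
π/2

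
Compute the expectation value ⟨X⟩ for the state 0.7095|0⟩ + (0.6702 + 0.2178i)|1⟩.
0.951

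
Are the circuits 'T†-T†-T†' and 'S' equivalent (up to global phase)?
No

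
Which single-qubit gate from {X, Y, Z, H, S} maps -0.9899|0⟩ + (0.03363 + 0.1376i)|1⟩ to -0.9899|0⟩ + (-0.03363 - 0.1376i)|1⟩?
Z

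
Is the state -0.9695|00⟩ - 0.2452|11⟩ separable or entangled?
Entangled

Writing the state as a|00⟩ + b|01⟩ + c|10⟩ + d|11⟩, it is a product state iff ad − bc = 0.
Here (a, b, c, d) = (-0.9695, 0, 0, -0.2452): ad − bc = (-0.9695)(-0.2452) − (0)(0) = 0.2377 ≠ 0, so the state is entangled.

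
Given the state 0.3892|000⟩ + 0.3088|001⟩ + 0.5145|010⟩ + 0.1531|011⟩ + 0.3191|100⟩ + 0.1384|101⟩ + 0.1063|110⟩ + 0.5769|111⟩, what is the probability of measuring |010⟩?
0.2647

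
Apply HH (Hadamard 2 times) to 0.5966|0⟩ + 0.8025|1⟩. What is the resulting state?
0.5966|0⟩ + 0.8025|1⟩

H² = I, so an even number of Hadamards cancels: H^2 = I and the state is unchanged.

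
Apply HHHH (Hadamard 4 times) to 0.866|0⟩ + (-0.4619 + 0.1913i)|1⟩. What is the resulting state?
0.866|0⟩ + (-0.4619 + 0.1913i)|1⟩

H² = I, so an even number of Hadamards cancels: H^4 = I and the state is unchanged.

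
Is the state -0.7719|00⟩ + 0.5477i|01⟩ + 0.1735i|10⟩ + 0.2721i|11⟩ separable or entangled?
Entangled

Writing the state as a|00⟩ + b|01⟩ + c|10⟩ + d|11⟩, it is a product state iff ad − bc = 0.
Here (a, b, c, d) = (-0.7719, 0.5477i, 0.1735i, 0.2721i): ad − bc = (-0.7719)(0.2721i) − (0.5477i)(0.1735i) = (0.09503 - 0.21i) ≠ 0, so the state is entangled.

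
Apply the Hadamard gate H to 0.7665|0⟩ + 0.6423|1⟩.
0.9962|0⟩ + 0.08782|1⟩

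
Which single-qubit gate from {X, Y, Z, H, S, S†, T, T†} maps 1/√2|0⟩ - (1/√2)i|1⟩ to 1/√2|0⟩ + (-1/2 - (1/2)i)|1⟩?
T†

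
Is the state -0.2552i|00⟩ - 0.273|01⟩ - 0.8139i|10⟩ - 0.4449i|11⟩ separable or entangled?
Entangled

Writing the state as a|00⟩ + b|01⟩ + c|10⟩ + d|11⟩, it is a product state iff ad − bc = 0.
Here (a, b, c, d) = (-0.2552i, -0.273, -0.8139i, -0.4449i): ad − bc = (-0.2552i)(-0.4449i) − (-0.273)(-0.8139i) = (-0.1135 - 0.2222i) ≠ 0, so the state is entangled.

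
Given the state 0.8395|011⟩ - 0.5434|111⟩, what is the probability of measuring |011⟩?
0.7048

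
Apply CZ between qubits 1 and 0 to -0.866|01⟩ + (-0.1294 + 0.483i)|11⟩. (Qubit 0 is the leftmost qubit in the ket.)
-0.866|01⟩ + (0.1294 - 0.483i)|11⟩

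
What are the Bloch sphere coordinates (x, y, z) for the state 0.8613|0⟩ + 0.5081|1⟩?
(0.8753, 0, 0.4837)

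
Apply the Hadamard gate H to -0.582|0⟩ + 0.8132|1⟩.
0.1635|0⟩ - 0.9866|1⟩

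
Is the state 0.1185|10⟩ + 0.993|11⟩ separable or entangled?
Separable

Writing the state as a|00⟩ + b|01⟩ + c|10⟩ + d|11⟩, it is a product state iff ad − bc = 0.
Here (a, b, c, d) = (0, 0, 0.1185, 0.993): ad − bc = (0)(0.993) − (0)(0.1185) = 0, so the state is separable.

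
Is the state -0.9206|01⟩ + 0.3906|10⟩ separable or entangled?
Entangled

Writing the state as a|00⟩ + b|01⟩ + c|10⟩ + d|11⟩, it is a product state iff ad − bc = 0.
Here (a, b, c, d) = (0, -0.9206, 0.3906, 0): ad − bc = (0)(0) − (-0.9206)(0.3906) = 0.3596 ≠ 0, so the state is entangled.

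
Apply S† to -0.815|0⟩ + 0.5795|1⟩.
-0.815|0⟩ - 0.5795i|1⟩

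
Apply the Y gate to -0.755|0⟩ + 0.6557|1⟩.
-0.6557i|0⟩ - 0.755i|1⟩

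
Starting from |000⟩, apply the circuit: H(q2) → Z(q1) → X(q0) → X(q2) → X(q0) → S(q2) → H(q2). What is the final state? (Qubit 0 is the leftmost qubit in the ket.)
(1/2 + (1/2)i)|000⟩ + (1/2 - (1/2)i)|001⟩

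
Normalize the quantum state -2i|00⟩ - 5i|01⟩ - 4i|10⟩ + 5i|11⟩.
-0.239i|00⟩ - 0.5976i|01⟩ - 0.4781i|10⟩ + 0.5976i|11⟩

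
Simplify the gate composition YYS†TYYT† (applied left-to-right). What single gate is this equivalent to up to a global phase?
S†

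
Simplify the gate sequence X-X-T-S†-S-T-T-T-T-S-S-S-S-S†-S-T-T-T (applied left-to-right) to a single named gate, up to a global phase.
I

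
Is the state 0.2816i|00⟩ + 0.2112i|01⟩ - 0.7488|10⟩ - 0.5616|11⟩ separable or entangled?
Separable

Writing the state as a|00⟩ + b|01⟩ + c|10⟩ + d|11⟩, it is a product state iff ad − bc = 0.
Here (a, b, c, d) = (0.2816i, 0.2112i, -0.7488, -0.5616): ad − bc = (0.2816i)(-0.5616) − (0.2112i)(-0.7488) = 0, so the state is separable.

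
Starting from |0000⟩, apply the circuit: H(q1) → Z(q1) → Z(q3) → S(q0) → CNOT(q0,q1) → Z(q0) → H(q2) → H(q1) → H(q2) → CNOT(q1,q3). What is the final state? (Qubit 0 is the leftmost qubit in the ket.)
|0101⟩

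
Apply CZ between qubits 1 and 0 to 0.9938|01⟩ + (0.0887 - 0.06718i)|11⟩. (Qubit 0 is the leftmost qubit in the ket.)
0.9938|01⟩ + (-0.0887 + 0.06718i)|11⟩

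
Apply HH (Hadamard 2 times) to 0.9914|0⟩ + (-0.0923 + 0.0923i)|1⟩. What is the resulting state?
0.9914|0⟩ + (-0.0923 + 0.0923i)|1⟩

H² = I, so an even number of Hadamards cancels: H^2 = I and the state is unchanged.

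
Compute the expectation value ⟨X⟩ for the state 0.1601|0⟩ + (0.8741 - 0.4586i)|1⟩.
0.2799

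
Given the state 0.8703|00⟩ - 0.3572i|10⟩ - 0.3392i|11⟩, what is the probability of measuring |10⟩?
0.1276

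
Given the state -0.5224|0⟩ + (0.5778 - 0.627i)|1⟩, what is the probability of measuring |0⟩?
0.2729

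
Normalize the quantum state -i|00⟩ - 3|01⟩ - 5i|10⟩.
-0.169i|00⟩ - 0.5071|01⟩ - 0.8452i|10⟩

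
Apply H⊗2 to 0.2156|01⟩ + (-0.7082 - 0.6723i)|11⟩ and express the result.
(-0.2463 - 0.3362i)|00⟩ + (0.2463 + 0.3362i)|01⟩ + (0.4619 + 0.3362i)|10⟩ + (-0.4619 - 0.3362i)|11⟩

H⊗2 gives amp(|y⟩) = (1/2) Σ_x (−1)^(x·y) amp(|x⟩), where x·y is the number of positions in which both x and y have a 1.
|00⟩: (0.2156 + (-0.7082 - 0.6723i))/2 = (-0.2463 - 0.3362i)
|01⟩: (-0.2156 - (-0.7082 - 0.6723i))/2 = (0.2463 + 0.3362i)
|10⟩: (0.2156 - (-0.7082 - 0.6723i))/2 = (0.4619 + 0.3362i)
|11⟩: (-0.2156 + (-0.7082 - 0.6723i))/2 = (-0.4619 - 0.3362i)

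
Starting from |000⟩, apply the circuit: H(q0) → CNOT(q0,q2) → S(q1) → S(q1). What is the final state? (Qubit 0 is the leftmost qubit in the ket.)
1/√2|000⟩ + 1/√2|101⟩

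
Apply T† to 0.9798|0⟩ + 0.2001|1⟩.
0.9798|0⟩ + (0.1415 - 0.1415i)|1⟩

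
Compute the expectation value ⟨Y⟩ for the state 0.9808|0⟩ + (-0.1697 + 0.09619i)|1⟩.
0.1887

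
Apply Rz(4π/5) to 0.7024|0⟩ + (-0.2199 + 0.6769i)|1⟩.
(0.2171 - 0.668i)|0⟩ + (-0.7117 + 0.00003628i)|1⟩

Rz(4π/5) = [[e^(−iθ/2), 0], [0, e^(iθ/2)]] with e^(±iθ/2) = cos(θ/2) ± i·sin(θ/2); θ = 4π/5, cos(θ/2) ≈ 0.309017, sin(θ/2) ≈ 0.951057.
With a = amp(|0⟩) = 0.7024 and b = amp(|1⟩) = (-0.2199 + 0.6769i):
new amp(|0⟩) = (0.309017 - 0.951057i)·a = (0.2171 - 0.668i)
new amp(|1⟩) = (0.309017 + 0.951057i)·b = (-0.7117 + 0.00003628i)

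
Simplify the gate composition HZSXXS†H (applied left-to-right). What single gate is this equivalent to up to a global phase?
X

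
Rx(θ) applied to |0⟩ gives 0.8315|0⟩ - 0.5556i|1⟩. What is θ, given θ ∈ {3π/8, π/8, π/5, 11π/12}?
3π/8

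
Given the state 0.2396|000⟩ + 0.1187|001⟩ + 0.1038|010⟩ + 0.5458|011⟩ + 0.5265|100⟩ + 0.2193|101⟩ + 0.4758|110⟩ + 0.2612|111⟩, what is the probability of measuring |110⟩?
0.2264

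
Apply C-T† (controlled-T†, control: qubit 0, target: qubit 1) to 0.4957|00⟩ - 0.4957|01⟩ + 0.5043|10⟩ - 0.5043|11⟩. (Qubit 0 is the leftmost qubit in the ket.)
0.4957|00⟩ - 0.4957|01⟩ + 0.5043|10⟩ + (-0.3566 + 0.3566i)|11⟩

C-T† leaves the control-|0⟩ kets |00⟩, |01⟩ unchanged and applies T† to qubit 1 on the control-|1⟩ pair (|10⟩, |11⟩).
T† = [[1, 0], [0, (1/√2 - (1/√2)i)]].
With a = amp(|10⟩) = 0.5043 and b = amp(|11⟩) = -0.5043:
new amp(|10⟩) = (1)·a = 0.5043
new amp(|11⟩) = (1/√2 - (1/√2)i)·b = (-0.3566 + 0.3566i)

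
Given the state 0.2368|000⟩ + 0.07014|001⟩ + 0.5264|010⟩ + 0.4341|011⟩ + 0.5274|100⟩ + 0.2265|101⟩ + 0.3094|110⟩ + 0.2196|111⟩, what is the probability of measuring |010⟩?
0.2771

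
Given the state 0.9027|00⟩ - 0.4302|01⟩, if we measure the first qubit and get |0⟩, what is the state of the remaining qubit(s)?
0.9027|0⟩ - 0.4302|1⟩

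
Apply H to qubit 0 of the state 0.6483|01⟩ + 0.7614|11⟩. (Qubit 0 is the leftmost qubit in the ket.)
0.9968|01⟩ - 0.07997|11⟩

H on qubit 0 mixes each pair of kets that differ only in qubit 0: amplitudes (a, b) of (|…0…⟩, |…1…⟩) become ((a + b)/√2, (a − b)/√2). Kets absent from the input have amplitude 0.
(|01⟩, |11⟩): (a, b) = (0.6483, 0.7614) → (0.9968, -0.07997)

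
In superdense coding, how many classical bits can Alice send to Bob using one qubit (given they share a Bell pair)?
2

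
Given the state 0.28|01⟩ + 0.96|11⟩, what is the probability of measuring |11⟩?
0.9216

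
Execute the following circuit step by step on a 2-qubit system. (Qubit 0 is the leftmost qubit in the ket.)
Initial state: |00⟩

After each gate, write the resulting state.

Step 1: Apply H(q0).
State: 1/√2|00⟩ + 1/√2|10⟩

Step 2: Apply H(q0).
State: |00⟩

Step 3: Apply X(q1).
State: |01⟩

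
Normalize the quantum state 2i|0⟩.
i|0⟩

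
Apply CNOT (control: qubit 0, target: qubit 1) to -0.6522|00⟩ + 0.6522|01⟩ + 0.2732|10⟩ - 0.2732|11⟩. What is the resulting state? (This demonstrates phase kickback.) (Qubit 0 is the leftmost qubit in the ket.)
-0.6522|00⟩ + 0.6522|01⟩ - 0.2732|10⟩ + 0.2732|11⟩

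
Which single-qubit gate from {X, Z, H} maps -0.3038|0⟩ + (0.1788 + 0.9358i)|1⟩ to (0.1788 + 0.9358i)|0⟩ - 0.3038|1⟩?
X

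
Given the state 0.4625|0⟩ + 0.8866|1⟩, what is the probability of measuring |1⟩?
0.7861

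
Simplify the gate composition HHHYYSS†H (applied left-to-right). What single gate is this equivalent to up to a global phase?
I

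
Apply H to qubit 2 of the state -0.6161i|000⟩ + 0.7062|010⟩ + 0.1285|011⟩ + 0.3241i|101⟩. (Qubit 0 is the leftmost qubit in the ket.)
-0.4356i|000⟩ - 0.4356i|001⟩ + 0.5902|010⟩ + 0.4085|011⟩ + 0.2292i|100⟩ - 0.2292i|101⟩

H on qubit 2 mixes each pair of kets that differ only in qubit 2: amplitudes (a, b) of (|…0…⟩, |…1…⟩) become ((a + b)/√2, (a − b)/√2). Kets absent from the input have amplitude 0.
(|000⟩, |001⟩): (a, b) = (-0.6161i, 0) → (-0.4356i, -0.4356i)
(|010⟩, |011⟩): (a, b) = (0.7062, 0.1285) → (0.5902, 0.4085)
(|100⟩, |101⟩): (a, b) = (0, 0.3241i) → (0.2292i, -0.2292i)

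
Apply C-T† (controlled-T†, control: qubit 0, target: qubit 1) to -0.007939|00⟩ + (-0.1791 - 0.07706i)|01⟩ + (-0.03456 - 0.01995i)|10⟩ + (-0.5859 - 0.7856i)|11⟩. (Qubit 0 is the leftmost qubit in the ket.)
-0.007939|00⟩ + (-0.1791 - 0.07706i)|01⟩ + (-0.03456 - 0.01995i)|10⟩ + (-0.9698 - 0.1412i)|11⟩

C-T† leaves the control-|0⟩ kets |00⟩, |01⟩ unchanged and applies T† to qubit 1 on the control-|1⟩ pair (|10⟩, |11⟩).
T† = [[1, 0], [0, (1/√2 - (1/√2)i)]].
With a = amp(|10⟩) = (-0.03456 - 0.01995i) and b = amp(|11⟩) = (-0.5859 - 0.7856i):
new amp(|10⟩) = (1)·a = (-0.03456 - 0.01995i)
new amp(|11⟩) = (1/√2 - (1/√2)i)·b = (-0.9698 - 0.1412i)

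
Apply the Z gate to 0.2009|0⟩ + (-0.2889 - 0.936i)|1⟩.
0.2009|0⟩ + (0.2889 + 0.936i)|1⟩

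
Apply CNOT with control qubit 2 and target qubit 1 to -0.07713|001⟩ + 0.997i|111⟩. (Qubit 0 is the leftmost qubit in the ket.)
-0.07713|011⟩ + 0.997i|101⟩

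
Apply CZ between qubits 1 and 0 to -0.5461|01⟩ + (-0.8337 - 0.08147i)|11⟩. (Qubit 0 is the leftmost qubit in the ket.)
-0.5461|01⟩ + (0.8337 + 0.08147i)|11⟩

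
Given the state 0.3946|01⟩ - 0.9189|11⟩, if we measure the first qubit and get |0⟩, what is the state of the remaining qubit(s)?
|1⟩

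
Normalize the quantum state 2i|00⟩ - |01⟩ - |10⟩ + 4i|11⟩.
0.4264i|00⟩ - 0.2132|01⟩ - 0.2132|10⟩ + 0.8528i|11⟩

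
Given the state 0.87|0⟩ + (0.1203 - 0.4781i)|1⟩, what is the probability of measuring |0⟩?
0.7569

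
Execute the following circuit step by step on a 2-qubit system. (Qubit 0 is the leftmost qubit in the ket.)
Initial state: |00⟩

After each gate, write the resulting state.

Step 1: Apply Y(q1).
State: i|01⟩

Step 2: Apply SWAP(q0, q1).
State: i|10⟩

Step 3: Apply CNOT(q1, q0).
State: i|10⟩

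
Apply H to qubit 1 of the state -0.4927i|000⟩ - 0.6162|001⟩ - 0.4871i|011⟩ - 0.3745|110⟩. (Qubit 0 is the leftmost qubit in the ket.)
-0.3484i|000⟩ + (-0.4357 - 0.3444i)|001⟩ - 0.3484i|010⟩ + (-0.4357 + 0.3444i)|011⟩ - 0.2648|100⟩ + 0.2648|110⟩

H on qubit 1 mixes each pair of kets that differ only in qubit 1: amplitudes (a, b) of (|…0…⟩, |…1…⟩) become ((a + b)/√2, (a − b)/√2). Kets absent from the input have amplitude 0.
(|000⟩, |010⟩): (a, b) = (-0.4927i, 0) → (-0.3484i, -0.3484i)
(|001⟩, |011⟩): (a, b) = (-0.6162, -0.4871i) → ((-0.4357 - 0.3444i), (-0.4357 + 0.3444i))
(|100⟩, |110⟩): (a, b) = (0, -0.3745) → (-0.2648, 0.2648)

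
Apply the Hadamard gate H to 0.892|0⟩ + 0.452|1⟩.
0.9504|0⟩ + 0.3111|1⟩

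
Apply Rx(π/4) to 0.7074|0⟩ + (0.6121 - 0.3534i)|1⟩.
(0.5183 - 0.2342i)|0⟩ + (0.5655 - 0.5972i)|1⟩

Rx(π/4) = [[cos(θ/2), −i·sin(θ/2)], [−i·sin(θ/2), cos(θ/2)]]; θ = π/4, cos(θ/2) ≈ 0.92388, sin(θ/2) ≈ 0.382683.
With a = amp(|0⟩) = 0.7074 and b = amp(|1⟩) = (0.6121 - 0.3534i):
new amp(|0⟩) = (0.92388)·a + (-0.382683i)·b = (0.5183 - 0.2342i)
new amp(|1⟩) = (-0.382683i)·a + (0.92388)·b = (0.5655 - 0.5972i)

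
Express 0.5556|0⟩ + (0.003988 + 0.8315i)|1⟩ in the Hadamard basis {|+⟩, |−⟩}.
(0.3957 + 0.588i)|+⟩ + (0.39 - 0.588i)|−⟩

With |ψ⟩ = α|0⟩ + β|1⟩, the Hadamard-basis coefficients are ⟨+|ψ⟩ = (α + β)/√2 and ⟨−|ψ⟩ = (α − β)/√2.
Here α = 0.5556, β = (0.003988 + 0.8315i): (α + β)/√2 = (0.3957 + 0.588i), (α − β)/√2 = (0.39 - 0.588i).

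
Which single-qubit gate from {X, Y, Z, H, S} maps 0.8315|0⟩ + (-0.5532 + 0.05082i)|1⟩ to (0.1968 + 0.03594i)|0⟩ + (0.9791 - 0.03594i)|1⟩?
H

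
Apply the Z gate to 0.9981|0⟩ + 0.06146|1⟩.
0.9981|0⟩ - 0.06146|1⟩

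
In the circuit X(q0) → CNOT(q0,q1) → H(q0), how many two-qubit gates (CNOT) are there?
1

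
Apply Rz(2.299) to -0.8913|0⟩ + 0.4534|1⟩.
(-0.3645 + 0.8134i)|0⟩ + (0.1854 + 0.4138i)|1⟩

Rz(2.299) = [[e^(−iθ/2), 0], [0, e^(iθ/2)]] with e^(±iθ/2) = cos(θ/2) ± i·sin(θ/2); θ = 2.299, cos(θ/2) ≈ 0.408944, sin(θ/2) ≈ 0.91256.
With a = amp(|0⟩) = -0.8913 and b = amp(|1⟩) = 0.4534:
new amp(|0⟩) = (0.408944 - 0.91256i)·a = (-0.3645 + 0.8134i)
new amp(|1⟩) = (0.408944 + 0.91256i)·b = (0.1854 + 0.4138i)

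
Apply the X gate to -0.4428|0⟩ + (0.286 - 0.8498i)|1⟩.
(0.286 - 0.8498i)|0⟩ - 0.4428|1⟩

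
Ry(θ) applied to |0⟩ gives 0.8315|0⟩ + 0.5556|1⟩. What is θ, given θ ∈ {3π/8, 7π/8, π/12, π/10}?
3π/8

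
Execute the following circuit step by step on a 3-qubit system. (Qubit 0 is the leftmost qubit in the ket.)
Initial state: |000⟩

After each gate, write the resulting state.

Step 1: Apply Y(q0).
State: i|100⟩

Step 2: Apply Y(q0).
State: |000⟩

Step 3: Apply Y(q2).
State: i|001⟩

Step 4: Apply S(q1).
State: i|001⟩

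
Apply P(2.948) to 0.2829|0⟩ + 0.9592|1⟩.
0.2829|0⟩ + (-0.9413 + 0.1845i)|1⟩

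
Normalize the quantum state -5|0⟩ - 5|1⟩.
-1/√2|0⟩ - 1/√2|1⟩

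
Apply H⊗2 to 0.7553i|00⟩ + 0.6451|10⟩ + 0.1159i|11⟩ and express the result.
(0.3226 + 0.4356i)|00⟩ + (0.3226 + 0.3197i)|01⟩ + (-0.3226 + 0.3197i)|10⟩ + (-0.3226 + 0.4356i)|11⟩

H⊗2 gives amp(|y⟩) = (1/2) Σ_x (−1)^(x·y) amp(|x⟩), where x·y is the number of positions in which both x and y have a 1.
|00⟩: (0.7553i + 0.6451 + 0.1159i)/2 = (0.3226 + 0.4356i)
|01⟩: (0.7553i + 0.6451 - 0.1159i)/2 = (0.3226 + 0.3197i)
|10⟩: (0.7553i - 0.6451 - 0.1159i)/2 = (-0.3226 + 0.3197i)
|11⟩: (0.7553i - 0.6451 + 0.1159i)/2 = (-0.3226 + 0.4356i)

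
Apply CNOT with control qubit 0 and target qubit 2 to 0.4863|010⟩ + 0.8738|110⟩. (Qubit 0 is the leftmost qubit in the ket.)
0.4863|010⟩ + 0.8738|111⟩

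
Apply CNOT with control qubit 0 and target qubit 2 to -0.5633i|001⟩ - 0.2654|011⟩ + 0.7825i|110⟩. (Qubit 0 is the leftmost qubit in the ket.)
-0.5633i|001⟩ - 0.2654|011⟩ + 0.7825i|111⟩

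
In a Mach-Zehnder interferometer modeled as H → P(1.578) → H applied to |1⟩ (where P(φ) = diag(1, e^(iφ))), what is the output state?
(0.5036 - 0.5i)|0⟩ + (0.4964 + 0.5i)|1⟩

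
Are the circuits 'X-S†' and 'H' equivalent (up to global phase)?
No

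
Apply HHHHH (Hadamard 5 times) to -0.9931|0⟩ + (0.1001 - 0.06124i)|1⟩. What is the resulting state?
(-0.6314 - 0.0433i)|0⟩ + (-0.773 + 0.0433i)|1⟩

H² = I, so H^5 = H: a single Hadamard. With (a, b) = (-0.9931, (0.1001 - 0.06124i)), H gives ((a + b)/√2, (a − b)/√2) = ((-0.6314 - 0.0433i), (-0.773 + 0.0433i)).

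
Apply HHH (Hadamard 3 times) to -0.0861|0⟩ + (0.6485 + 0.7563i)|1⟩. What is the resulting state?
(0.3977 + 0.5348i)|0⟩ + (-0.5194 - 0.5348i)|1⟩

H² = I, so H^3 = H: a single Hadamard. With (a, b) = (-0.0861, (0.6485 + 0.7563i)), H gives ((a + b)/√2, (a − b)/√2) = ((0.3977 + 0.5348i), (-0.5194 - 0.5348i)).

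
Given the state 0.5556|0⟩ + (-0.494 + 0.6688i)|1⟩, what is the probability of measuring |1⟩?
0.6913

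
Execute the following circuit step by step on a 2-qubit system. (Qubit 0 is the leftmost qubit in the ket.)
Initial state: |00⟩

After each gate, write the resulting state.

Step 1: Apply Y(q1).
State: i|01⟩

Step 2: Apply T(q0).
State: i|01⟩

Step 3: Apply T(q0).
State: i|01⟩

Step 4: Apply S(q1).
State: -|01⟩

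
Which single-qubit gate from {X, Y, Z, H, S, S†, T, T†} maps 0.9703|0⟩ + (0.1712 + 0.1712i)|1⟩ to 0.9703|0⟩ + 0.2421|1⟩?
T†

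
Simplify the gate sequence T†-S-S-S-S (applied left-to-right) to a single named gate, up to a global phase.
T†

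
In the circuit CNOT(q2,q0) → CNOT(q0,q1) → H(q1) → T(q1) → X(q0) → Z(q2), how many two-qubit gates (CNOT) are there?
2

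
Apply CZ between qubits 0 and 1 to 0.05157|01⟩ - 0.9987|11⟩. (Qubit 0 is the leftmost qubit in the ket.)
0.05157|01⟩ + 0.9987|11⟩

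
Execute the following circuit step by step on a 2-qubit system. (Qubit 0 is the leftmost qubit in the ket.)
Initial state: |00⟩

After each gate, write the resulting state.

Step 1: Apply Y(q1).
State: i|01⟩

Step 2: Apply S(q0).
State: i|01⟩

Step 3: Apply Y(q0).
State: -|11⟩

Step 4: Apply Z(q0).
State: |11⟩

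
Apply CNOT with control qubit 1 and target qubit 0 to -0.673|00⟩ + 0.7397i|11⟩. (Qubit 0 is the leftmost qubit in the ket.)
-0.673|00⟩ + 0.7397i|01⟩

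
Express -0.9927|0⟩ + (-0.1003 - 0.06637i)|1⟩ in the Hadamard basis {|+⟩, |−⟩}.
(-0.7729 - 0.04693i)|+⟩ + (-0.631 + 0.04693i)|−⟩

With |ψ⟩ = α|0⟩ + β|1⟩, the Hadamard-basis coefficients are ⟨+|ψ⟩ = (α + β)/√2 and ⟨−|ψ⟩ = (α − β)/√2.
Here α = -0.9927, β = (-0.1003 - 0.06637i): (α + β)/√2 = (-0.7729 - 0.04693i), (α − β)/√2 = (-0.631 + 0.04693i).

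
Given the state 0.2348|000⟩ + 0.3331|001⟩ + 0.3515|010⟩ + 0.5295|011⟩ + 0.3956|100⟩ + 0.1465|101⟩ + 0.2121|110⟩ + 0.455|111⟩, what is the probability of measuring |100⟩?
0.1565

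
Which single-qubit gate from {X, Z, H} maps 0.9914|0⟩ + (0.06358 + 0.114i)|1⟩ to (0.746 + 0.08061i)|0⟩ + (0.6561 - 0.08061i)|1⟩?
H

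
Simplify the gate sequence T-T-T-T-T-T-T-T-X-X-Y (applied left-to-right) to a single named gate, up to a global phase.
Y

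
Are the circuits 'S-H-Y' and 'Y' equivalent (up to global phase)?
No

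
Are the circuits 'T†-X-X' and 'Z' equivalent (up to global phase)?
No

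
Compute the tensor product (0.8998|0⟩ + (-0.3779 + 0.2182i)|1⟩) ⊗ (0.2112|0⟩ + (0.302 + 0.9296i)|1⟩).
0.19|00⟩ + (0.2717 + 0.8365i)|01⟩ + (-0.07981 + 0.04608i)|10⟩ + (-0.317 - 0.2854i)|11⟩

amp(|b₁b₂…⟩) = product of the factor amplitudes for bits b₁, b₂, …; only kets whose every factor amplitude is nonzero survive.
|00⟩: (0.8998)(0.2112) = 0.19
|01⟩: (0.8998)(0.302 + 0.9296i) = (0.2717 + 0.8365i)
|10⟩: (-0.3779 + 0.2182i)(0.2112) = (-0.07981 + 0.04608i)
|11⟩: (-0.3779 + 0.2182i)(0.302 + 0.9296i) = (-0.317 - 0.2854i)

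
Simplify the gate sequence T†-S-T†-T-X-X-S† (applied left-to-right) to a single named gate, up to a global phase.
T†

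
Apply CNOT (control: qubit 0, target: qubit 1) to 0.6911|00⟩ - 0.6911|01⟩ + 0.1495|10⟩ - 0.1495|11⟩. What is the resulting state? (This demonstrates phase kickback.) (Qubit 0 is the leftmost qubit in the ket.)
0.6911|00⟩ - 0.6911|01⟩ - 0.1495|10⟩ + 0.1495|11⟩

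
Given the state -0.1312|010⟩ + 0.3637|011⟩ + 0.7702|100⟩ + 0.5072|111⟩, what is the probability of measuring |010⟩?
0.01721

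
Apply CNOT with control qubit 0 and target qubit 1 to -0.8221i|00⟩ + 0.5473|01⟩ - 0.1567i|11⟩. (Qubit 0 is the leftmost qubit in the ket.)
-0.8221i|00⟩ + 0.5473|01⟩ - 0.1567i|10⟩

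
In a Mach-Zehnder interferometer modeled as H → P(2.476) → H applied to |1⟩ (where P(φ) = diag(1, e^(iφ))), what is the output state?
(0.8933 - 0.3088i)|0⟩ + (0.1067 + 0.3088i)|1⟩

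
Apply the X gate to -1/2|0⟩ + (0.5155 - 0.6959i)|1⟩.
(0.5155 - 0.6959i)|0⟩ - 1/2|1⟩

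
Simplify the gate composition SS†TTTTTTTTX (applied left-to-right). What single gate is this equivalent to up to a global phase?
X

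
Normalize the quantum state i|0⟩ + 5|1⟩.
0.1961i|0⟩ + 0.9806|1⟩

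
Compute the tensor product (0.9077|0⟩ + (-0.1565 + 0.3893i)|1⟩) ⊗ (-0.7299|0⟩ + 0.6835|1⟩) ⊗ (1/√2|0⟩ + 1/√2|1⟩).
-0.4685|000⟩ - 0.4685|001⟩ + 0.4387|010⟩ + 0.4387|011⟩ + (0.08077 - 0.2009i)|100⟩ + (0.08077 - 0.2009i)|101⟩ + (-0.07564 + 0.1882i)|110⟩ + (-0.07564 + 0.1882i)|111⟩

amp(|b₁b₂…⟩) = product of the factor amplitudes for bits b₁, b₂, …; only kets whose every factor amplitude is nonzero survive.
|000⟩: (0.9077)(-0.7299)(1/√2) = -0.4685
|001⟩: (0.9077)(-0.7299)(1/√2) = -0.4685
|010⟩: (0.9077)(0.6835)(1/√2) = 0.4387
|011⟩: (0.9077)(0.6835)(1/√2) = 0.4387
|100⟩: (-0.1565 + 0.3893i)(-0.7299)(1/√2) = (0.08077 - 0.2009i)
|101⟩: (-0.1565 + 0.3893i)(-0.7299)(1/√2) = (0.08077 - 0.2009i)
|110⟩: (-0.1565 + 0.3893i)(0.6835)(1/√2) = (-0.07564 + 0.1882i)
|111⟩: (-0.1565 + 0.3893i)(0.6835)(1/√2) = (-0.07564 + 0.1882i)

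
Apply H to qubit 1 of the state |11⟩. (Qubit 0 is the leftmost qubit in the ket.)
1/√2|10⟩ - 1/√2|11⟩

H on qubit 1 mixes each pair of kets that differ only in qubit 1: amplitudes (a, b) of (|…0…⟩, |…1…⟩) become ((a + b)/√2, (a − b)/√2). Kets absent from the input have amplitude 0.
(|10⟩, |11⟩): (a, b) = (0, 1) → (1/√2, -1/√2)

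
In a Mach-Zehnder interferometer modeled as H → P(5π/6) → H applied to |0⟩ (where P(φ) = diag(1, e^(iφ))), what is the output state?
(0.06699 + 0.25i)|0⟩ + (0.933 - 0.25i)|1⟩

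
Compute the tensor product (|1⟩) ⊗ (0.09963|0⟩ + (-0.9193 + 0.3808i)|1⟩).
0.09963|10⟩ + (-0.9193 + 0.3808i)|11⟩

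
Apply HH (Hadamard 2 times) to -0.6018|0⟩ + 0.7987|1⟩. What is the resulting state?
-0.6018|0⟩ + 0.7987|1⟩

H² = I, so an even number of Hadamards cancels: H^2 = I and the state is unchanged.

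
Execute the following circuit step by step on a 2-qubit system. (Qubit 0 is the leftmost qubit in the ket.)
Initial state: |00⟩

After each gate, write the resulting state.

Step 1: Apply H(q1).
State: 1/√2|00⟩ + 1/√2|01⟩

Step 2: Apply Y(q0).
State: (1/√2)i|10⟩ + (1/√2)i|11⟩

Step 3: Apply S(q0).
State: -1/√2|10⟩ - 1/√2|11⟩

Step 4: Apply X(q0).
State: -1/√2|00⟩ - 1/√2|01⟩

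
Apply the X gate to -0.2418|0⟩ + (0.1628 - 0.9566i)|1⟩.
(0.1628 - 0.9566i)|0⟩ - 0.2418|1⟩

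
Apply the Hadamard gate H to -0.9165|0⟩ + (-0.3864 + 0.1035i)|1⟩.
(-0.9213 + 0.07319i)|0⟩ + (-0.3748 - 0.07319i)|1⟩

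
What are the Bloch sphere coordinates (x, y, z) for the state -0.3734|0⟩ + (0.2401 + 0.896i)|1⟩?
(-0.1793, -0.6691, -0.721)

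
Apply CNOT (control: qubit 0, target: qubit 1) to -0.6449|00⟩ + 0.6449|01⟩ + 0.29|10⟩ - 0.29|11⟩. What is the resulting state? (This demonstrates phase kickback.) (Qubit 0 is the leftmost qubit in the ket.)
-0.6449|00⟩ + 0.6449|01⟩ - 0.29|10⟩ + 0.29|11⟩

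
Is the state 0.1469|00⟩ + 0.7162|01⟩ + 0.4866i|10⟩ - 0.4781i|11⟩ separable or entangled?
Entangled

Writing the state as a|00⟩ + b|01⟩ + c|10⟩ + d|11⟩, it is a product state iff ad − bc = 0.
Here (a, b, c, d) = (0.1469, 0.7162, 0.4866i, -0.4781i): ad − bc = (0.1469)(-0.4781i) − (0.7162)(0.4866i) = -0.4187i ≠ 0, so the state is entangled.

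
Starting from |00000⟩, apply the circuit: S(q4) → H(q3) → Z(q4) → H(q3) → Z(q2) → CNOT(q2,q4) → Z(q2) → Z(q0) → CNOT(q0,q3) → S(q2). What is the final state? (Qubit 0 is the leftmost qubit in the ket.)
|00000⟩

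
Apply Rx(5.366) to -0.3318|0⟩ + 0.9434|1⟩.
(0.2975 - 0.4176i)|0⟩ + (-0.8459 + 0.1469i)|1⟩

Rx(5.366) = [[cos(θ/2), −i·sin(θ/2)], [−i·sin(θ/2), cos(θ/2)]]; θ = 5.366, cos(θ/2) ≈ -0.896676, sin(θ/2) ≈ 0.442687.
With a = amp(|0⟩) = -0.3318 and b = amp(|1⟩) = 0.9434:
new amp(|0⟩) = (-0.896676)·a + (-0.442687i)·b = (0.2975 - 0.4176i)
new amp(|1⟩) = (-0.442687i)·a + (-0.896676)·b = (-0.8459 + 0.1469i)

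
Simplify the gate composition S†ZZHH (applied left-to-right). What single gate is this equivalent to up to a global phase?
S†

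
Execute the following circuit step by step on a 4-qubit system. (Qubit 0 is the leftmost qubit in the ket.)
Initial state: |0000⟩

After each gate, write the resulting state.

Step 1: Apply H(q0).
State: 1/√2|0000⟩ + 1/√2|1000⟩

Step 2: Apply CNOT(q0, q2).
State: 1/√2|0000⟩ + 1/√2|1010⟩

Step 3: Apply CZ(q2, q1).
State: 1/√2|0000⟩ + 1/√2|1010⟩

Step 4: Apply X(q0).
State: 1/√2|0010⟩ + 1/√2|1000⟩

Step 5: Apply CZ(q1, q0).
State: 1/√2|0010⟩ + 1/√2|1000⟩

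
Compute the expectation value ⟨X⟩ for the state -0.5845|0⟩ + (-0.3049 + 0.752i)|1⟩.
0.3564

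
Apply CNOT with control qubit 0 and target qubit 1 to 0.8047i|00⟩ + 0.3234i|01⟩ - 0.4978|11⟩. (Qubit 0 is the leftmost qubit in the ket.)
0.8047i|00⟩ + 0.3234i|01⟩ - 0.4978|10⟩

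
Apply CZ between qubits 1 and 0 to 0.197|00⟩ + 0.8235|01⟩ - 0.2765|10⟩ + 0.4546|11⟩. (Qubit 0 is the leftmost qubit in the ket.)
0.197|00⟩ + 0.8235|01⟩ - 0.2765|10⟩ - 0.4546|11⟩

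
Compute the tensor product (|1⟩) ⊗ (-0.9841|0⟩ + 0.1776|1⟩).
-0.9841|10⟩ + 0.1776|11⟩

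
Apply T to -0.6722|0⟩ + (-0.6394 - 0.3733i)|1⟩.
-0.6722|0⟩ + (-0.1882 - 0.7161i)|1⟩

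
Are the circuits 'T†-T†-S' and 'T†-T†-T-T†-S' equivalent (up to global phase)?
Yes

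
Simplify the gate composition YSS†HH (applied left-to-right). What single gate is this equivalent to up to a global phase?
Y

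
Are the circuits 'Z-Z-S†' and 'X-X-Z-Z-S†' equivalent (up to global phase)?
Yes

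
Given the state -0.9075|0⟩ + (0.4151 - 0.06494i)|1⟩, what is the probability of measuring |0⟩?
0.8236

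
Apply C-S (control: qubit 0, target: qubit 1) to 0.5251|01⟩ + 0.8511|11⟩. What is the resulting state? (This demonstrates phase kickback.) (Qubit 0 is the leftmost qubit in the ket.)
0.5251|01⟩ + 0.8511i|11⟩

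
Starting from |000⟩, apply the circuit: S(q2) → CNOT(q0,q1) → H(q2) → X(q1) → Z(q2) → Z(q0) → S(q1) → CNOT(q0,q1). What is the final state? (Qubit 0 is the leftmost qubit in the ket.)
(1/√2)i|010⟩ - (1/√2)i|011⟩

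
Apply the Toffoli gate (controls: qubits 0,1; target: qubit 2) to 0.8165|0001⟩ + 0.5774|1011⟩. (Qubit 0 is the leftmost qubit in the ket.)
0.8165|0001⟩ + 0.5774|1011⟩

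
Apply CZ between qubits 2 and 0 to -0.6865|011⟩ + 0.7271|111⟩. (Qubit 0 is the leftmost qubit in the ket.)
-0.6865|011⟩ - 0.7271|111⟩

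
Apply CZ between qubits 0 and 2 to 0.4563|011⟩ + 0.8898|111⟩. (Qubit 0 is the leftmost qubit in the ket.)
0.4563|011⟩ - 0.8898|111⟩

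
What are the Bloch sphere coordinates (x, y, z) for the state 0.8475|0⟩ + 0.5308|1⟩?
(0.8997, 0, 0.4365)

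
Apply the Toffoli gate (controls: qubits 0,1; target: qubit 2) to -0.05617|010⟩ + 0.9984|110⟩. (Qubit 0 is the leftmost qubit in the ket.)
-0.05617|010⟩ + 0.9984|111⟩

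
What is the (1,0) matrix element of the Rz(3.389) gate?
0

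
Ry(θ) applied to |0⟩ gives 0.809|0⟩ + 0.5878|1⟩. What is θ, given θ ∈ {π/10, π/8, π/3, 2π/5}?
2π/5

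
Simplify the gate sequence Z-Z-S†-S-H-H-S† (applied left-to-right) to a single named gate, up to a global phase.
S†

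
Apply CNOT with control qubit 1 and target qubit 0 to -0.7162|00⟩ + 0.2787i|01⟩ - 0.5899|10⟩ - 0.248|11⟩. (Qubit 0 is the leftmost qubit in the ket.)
-0.7162|00⟩ - 0.248|01⟩ - 0.5899|10⟩ + 0.2787i|11⟩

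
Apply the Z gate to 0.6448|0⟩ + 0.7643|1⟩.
0.6448|0⟩ - 0.7643|1⟩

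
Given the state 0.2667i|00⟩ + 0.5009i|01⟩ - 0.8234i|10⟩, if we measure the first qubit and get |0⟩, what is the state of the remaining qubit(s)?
0.47i|0⟩ + 0.8827i|1⟩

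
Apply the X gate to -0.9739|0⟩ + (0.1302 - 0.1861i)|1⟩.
(0.1302 - 0.1861i)|0⟩ - 0.9739|1⟩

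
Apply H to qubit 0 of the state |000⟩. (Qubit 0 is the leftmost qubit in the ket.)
1/√2|000⟩ + 1/√2|100⟩

H on qubit 0 mixes each pair of kets that differ only in qubit 0: amplitudes (a, b) of (|…0…⟩, |…1…⟩) become ((a + b)/√2, (a − b)/√2). Kets absent from the input have amplitude 0.
(|000⟩, |100⟩): (a, b) = (1, 0) → (1/√2, 1/√2)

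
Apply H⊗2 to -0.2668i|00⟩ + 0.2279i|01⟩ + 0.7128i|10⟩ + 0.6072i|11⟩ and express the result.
0.6406i|00⟩ - 0.1946i|01⟩ - 0.6795i|10⟩ - 0.3002i|11⟩

H⊗2 gives amp(|y⟩) = (1/2) Σ_x (−1)^(x·y) amp(|x⟩), where x·y is the number of positions in which both x and y have a 1.
|00⟩: (-0.2668i + 0.2279i + 0.7128i + 0.6072i)/2 = 0.6406i
|01⟩: (-0.2668i - 0.2279i + 0.7128i - 0.6072i)/2 = -0.1946i
|10⟩: (-0.2668i + 0.2279i - 0.7128i - 0.6072i)/2 = -0.6795i
|11⟩: (-0.2668i - 0.2279i - 0.7128i + 0.6072i)/2 = -0.3002i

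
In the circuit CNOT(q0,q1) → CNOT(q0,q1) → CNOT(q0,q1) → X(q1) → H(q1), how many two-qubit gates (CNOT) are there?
3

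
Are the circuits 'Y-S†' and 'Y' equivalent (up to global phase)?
No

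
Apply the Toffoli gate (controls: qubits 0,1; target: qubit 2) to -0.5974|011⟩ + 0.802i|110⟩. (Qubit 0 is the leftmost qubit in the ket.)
-0.5974|011⟩ + 0.802i|111⟩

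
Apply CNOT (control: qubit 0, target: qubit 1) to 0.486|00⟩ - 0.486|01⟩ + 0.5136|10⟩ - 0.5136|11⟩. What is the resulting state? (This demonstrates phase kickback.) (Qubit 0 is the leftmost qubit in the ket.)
0.486|00⟩ - 0.486|01⟩ - 0.5136|10⟩ + 0.5136|11⟩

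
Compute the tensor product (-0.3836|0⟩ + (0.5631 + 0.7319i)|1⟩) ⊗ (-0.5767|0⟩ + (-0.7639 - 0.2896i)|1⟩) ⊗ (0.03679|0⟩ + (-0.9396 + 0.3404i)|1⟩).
0.008139|000⟩ + (-0.2079 + 0.0753i)|001⟩ + (0.01078 + 0.004087i)|010⟩ + (-0.3131 - 0.004633i)|011⟩ + (-0.01195 - 0.01553i)|100⟩ + (0.4488 + 0.2861i)|101⟩ + (-0.008027 - 0.02657i)|110⟩ + (0.4508 + 0.6043i)|111⟩

amp(|b₁b₂…⟩) = product of the factor amplitudes for bits b₁, b₂, …; only kets whose every factor amplitude is nonzero survive.
|000⟩: (-0.3836)(-0.5767)(0.03679) = 0.008139
|001⟩: (-0.3836)(-0.5767)(-0.9396 + 0.3404i) = (-0.2079 + 0.0753i)
|010⟩: (-0.3836)(-0.7639 - 0.2896i)(0.03679) = (0.01078 + 0.004087i)
|011⟩: (-0.3836)(-0.7639 - 0.2896i)(-0.9396 + 0.3404i) = (-0.3131 - 0.004633i)
|100⟩: (0.5631 + 0.7319i)(-0.5767)(0.03679) = (-0.01195 - 0.01553i)
|101⟩: (0.5631 + 0.7319i)(-0.5767)(-0.9396 + 0.3404i) = (0.4488 + 0.2861i)
|110⟩: (0.5631 + 0.7319i)(-0.7639 - 0.2896i)(0.03679) = (-0.008027 - 0.02657i)
|111⟩: (0.5631 + 0.7319i)(-0.7639 - 0.2896i)(-0.9396 + 0.3404i) = (0.4508 + 0.6043i)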